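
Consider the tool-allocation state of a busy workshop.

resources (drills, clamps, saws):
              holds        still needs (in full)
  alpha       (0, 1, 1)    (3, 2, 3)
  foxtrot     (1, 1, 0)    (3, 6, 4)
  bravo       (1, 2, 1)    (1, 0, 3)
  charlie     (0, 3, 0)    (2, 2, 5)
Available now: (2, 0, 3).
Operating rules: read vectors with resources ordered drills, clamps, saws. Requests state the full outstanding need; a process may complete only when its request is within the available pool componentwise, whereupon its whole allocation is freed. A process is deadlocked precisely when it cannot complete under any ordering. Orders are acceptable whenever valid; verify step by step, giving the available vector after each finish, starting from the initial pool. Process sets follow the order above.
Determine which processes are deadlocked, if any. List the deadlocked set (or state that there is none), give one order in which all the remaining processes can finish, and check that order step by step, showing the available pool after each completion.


No process is deadlocked.
Key observation: beginning at bravo, releases accumulate fast enough that every process eventually fits.
One completion order for the rest: bravo, alpha, charlie, foxtrot. Verifying each step:
  pool = (2, 0, 3)
  bravo needs (1, 0, 3) <= (2, 0, 3) -> finishes; pool += (1, 2, 1) = (3, 2, 4)
  alpha needs (3, 2, 3) <= (3, 2, 4) -> finishes; pool += (0, 1, 1) = (3, 3, 5)
  charlie needs (2, 2, 5) <= (3, 3, 5) -> finishes; pool += (0, 3, 0) = (3, 6, 5)
  foxtrot needs (3, 6, 4) <= (3, 6, 5) -> finishes; pool += (1, 1, 0) = (4, 7, 5)


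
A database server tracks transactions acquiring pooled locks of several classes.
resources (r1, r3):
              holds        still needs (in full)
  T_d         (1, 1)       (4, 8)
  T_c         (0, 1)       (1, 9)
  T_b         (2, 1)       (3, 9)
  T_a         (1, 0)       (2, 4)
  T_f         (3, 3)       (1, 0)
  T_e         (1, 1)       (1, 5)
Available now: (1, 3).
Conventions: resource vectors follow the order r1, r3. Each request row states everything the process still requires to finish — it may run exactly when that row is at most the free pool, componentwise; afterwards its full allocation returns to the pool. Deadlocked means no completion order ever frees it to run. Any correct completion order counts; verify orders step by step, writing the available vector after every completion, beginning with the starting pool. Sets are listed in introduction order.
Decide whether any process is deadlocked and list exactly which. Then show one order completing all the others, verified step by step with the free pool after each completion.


The deadlocked set is T_d, T_c and T_b.
Key observation: once T_f, T_a, T_e finish, the pool peaks at (6, 7) — and every remaining process still needs more r3 than that.
A valid finishing order for the others: T_f, T_a, T_e. Step-by-step check:
  pool = (1, 3)
  T_f: need (1, 0) fits (1, 3); releases (3, 3), pool now (4, 6)
  T_a: need (2, 4) fits (4, 6); releases (1, 0), pool now (5, 6)
  T_e: need (1, 5) fits (5, 6); releases (1, 1), pool now (6, 7)
The stuck group stays short no matter what:
  T_d still needs (4, 8) but only (6, 7) is free — short on r3
  T_c still needs (1, 9) but only (6, 7) is free — short on r3
  T_b still needs (3, 9) but only (6, 7) is free — short on r3


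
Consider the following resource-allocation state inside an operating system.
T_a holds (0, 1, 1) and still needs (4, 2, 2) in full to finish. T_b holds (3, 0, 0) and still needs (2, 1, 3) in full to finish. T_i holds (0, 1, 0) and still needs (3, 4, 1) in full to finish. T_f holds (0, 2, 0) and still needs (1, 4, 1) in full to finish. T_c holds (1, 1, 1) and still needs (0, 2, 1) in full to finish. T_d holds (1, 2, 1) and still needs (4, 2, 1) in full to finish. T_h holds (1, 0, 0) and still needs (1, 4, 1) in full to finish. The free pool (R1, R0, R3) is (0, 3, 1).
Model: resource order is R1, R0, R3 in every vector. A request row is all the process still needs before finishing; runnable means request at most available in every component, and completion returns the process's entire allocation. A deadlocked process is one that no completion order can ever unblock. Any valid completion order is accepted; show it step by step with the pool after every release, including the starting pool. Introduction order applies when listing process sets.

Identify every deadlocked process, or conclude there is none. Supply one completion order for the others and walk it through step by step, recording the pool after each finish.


The deadlocked set is T_a, T_b, T_i and T_d.
Key observation: after T_c, T_f, T_h the pool peaks at (2, 6, 2), and each blocked process is short somewhere: T_a on R1; T_b on R3; T_i on R1; T_d on R1.
The rest can finish in the order T_c, T_f, T_h. Check, step by step:
  pool = (0, 3, 1)
  T_c: need (0, 2, 1) fits (0, 3, 1); releases (1, 1, 1), pool now (1, 4, 2)
  T_f: need (1, 4, 1) fits (1, 4, 2); releases (0, 2, 0), pool now (1, 6, 2)
  T_h: need (1, 4, 1) fits (1, 6, 2); releases (1, 0, 0), pool now (2, 6, 2)
None of the blocked processes ever fits:
  T_a still needs (4, 2, 2) but only (2, 6, 2) is free — short on R1
  T_b still needs (2, 1, 3) but only (2, 6, 2) is free — short on R3
  T_i still needs (3, 4, 1) but only (2, 6, 2) is free — short on R1
  T_d still needs (4, 2, 1) but only (2, 6, 2) is free — short on R1


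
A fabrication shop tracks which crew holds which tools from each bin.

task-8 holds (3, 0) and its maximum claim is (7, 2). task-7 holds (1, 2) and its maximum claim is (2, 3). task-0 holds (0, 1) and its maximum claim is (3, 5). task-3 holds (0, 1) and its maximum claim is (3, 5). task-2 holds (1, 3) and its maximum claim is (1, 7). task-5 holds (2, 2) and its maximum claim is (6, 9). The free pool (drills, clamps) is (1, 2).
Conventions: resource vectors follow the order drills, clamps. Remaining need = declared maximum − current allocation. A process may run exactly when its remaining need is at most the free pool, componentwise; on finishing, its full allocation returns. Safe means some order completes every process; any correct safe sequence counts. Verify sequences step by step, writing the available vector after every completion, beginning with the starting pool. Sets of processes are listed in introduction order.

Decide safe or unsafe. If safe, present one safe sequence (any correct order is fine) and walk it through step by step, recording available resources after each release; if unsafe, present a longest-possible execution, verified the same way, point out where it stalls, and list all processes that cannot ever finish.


UNSAFE — no complete ordering exists.
Key observation: even finishing task-7, task-2, task-3, task-0 leaves just (3, 9) free — too little drills for any of the remaining processes.
The run task-7, task-2, task-3, task-0 cannot be extended any further. Verifying each step:
  pool = (1, 2)
  run task-7 (needs (1, 1), free (1, 2)); after release of (1, 2) the pool is (2, 4)
  run task-2 (needs (0, 4), free (2, 4)); after release of (1, 3) the pool is (3, 7)
  run task-3 (needs (3, 4), free (3, 7)); after release of (0, 1) the pool is (3, 8)
  run task-0 (needs (3, 4), free (3, 8)); after release of (0, 1) the pool is (3, 9)
  task-8 cannot run: need (4, 2) vs free (3, 9) (insufficient drills)
  task-5 cannot run: need (4, 7) vs free (3, 9) (insufficient drills)
Permanently blocked: task-8 and task-5.


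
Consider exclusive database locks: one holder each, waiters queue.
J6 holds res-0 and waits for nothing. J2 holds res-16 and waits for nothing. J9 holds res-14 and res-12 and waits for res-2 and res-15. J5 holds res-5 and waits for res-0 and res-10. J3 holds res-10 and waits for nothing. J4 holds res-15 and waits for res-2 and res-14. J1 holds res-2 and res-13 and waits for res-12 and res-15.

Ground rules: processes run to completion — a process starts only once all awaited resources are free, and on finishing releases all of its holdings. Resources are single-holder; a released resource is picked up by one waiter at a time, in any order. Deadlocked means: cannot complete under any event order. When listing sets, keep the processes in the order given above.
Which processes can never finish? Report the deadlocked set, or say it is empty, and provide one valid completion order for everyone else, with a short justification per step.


Deadlocked: J9, J4 and J1.
Key observation: the loop J9 -> J4 -> J9 blocks itself forever; J1 is caught in further circular waits.
The rest can finish in the order J6, J3, J2, J5.
Walking it through:
  J6: no waits; runs immediately, freeing res-0
  J3: no waits; runs immediately, freeing res-10
  J2: no waits; runs immediately, freeing res-16
  J5 waits on res-0 and res-10 — all released -> runs and releases res-5


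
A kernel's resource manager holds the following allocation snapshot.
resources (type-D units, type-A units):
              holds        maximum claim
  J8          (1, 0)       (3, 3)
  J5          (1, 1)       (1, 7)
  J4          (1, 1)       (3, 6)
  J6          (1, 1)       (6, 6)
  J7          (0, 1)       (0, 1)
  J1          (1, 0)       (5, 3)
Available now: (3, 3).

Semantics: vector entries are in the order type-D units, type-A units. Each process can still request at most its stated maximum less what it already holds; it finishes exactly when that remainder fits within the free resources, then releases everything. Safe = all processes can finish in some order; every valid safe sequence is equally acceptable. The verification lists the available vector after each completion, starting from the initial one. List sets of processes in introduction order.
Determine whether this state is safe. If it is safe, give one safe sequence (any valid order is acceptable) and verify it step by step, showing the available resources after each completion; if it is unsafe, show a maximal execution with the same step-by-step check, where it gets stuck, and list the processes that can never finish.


UNSAFE.
Key observation: type-A units is the bottleneck — with J7, J8, J1 done the pool holds (5, 4), short of every remaining need.
Going as far as possible: J7, J8, J1; after that, nothing fits. Check, step by step:
  pool = (3, 3)
  J7: need (0, 0) fits (3, 3); releases (0, 1), pool now (3, 4)
  J8: need (2, 3) fits (3, 4); releases (1, 0), pool now (4, 4)
  J1: need (4, 3) fits (4, 4); releases (1, 0), pool now (5, 4)
  blocked: J5 wants (0, 6), pool (5, 4) — not enough type-A units
  blocked: J4 wants (2, 5), pool (5, 4) — not enough type-A units
  blocked: J6 wants (5, 5), pool (5, 4) — not enough type-A units
Never able to finish: J5, J4 and J6.


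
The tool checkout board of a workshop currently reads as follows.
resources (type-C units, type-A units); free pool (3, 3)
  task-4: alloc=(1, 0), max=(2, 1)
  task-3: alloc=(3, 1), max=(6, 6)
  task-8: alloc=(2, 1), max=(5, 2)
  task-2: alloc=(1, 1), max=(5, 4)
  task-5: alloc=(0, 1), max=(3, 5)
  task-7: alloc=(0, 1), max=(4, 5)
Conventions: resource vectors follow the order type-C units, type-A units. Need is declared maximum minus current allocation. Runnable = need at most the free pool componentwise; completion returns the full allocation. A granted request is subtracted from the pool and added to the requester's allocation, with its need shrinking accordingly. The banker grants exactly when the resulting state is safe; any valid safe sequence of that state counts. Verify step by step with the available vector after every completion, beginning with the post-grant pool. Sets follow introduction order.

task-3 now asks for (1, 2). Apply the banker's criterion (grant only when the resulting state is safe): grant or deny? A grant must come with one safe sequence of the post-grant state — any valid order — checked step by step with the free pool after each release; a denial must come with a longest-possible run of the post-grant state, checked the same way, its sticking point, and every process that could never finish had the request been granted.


DENY: after the grant no complete ordering would exist.
Key observation: the pool after task-4, task-8 is (5, 2); every surviving request exceeds it in type-A units, so progress ends there.
After a pretend grant, a maximal execution: task-4, task-8 — then nothing else fits. Step-by-step check:
  pool = (2, 1)
  task-4: need (1, 1) fits (2, 1); releases (1, 0), pool now (3, 1)
  task-8: need (3, 1) fits (3, 1); releases (2, 1), pool now (5, 2)
  task-3 still needs (2, 3) but only (5, 2) is free — short on type-A units
  task-2 still needs (4, 3) but only (5, 2) is free — short on type-A units
  task-5 still needs (3, 4) but only (5, 2) is free — short on type-A units
  task-7 still needs (4, 4) but only (5, 2) is free — short on type-A units
Post-grant, the permanently blocked set is task-3, task-2, task-5 and task-7.


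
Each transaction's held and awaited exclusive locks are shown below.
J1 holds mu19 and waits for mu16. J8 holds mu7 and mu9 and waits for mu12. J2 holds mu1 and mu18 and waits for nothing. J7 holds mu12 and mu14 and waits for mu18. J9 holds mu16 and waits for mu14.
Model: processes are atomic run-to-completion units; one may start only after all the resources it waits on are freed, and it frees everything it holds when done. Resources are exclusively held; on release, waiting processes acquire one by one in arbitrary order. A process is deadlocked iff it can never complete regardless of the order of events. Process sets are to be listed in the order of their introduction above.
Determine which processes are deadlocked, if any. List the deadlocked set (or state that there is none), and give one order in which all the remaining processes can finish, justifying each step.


No process is deadlocked.
Key observation: all waits point, directly or indirectly, at processes that can finish, so nothing is permanently blocked.
One completion order for the rest: J2, J7, J9, J1, J8.
Check, step by step:
  J2: no waits; runs immediately, freeing mu1 and mu18
  run J7 (all its waits — mu18 — are resolved); releases mu12 and mu14
  run J9 (all its waits — mu14 — are resolved); releases mu16
  run J1 (all its waits — mu16 — are resolved); releases mu19
  run J8 (all its waits — mu12 — are resolved); releases mu7 and mu9


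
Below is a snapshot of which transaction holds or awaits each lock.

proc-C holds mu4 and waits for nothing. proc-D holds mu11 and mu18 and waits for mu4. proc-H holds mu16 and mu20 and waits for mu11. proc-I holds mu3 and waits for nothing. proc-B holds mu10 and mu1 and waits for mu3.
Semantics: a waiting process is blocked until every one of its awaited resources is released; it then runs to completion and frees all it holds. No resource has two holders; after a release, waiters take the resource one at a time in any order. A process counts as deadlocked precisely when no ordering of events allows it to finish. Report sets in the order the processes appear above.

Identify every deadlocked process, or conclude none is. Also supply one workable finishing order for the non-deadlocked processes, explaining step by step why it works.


No process is deadlocked.
Key observation: the waits form no ring: some process can always run, and its releases unblock the others one by one.
A valid finishing order for the others: proc-C, proc-I, proc-B, proc-D, proc-H.
Walking it through:
  proc-C: no waits; runs immediately, freeing mu4
  proc-I: no waits; runs immediately, freeing mu3
  proc-B: everything it awaited (mu3) is free; runs, freeing mu10 and mu1
  proc-D: everything it awaited (mu4) is free; runs, freeing mu11 and mu18
  proc-H: everything it awaited (mu11) is free; runs, freeing mu16 and mu20


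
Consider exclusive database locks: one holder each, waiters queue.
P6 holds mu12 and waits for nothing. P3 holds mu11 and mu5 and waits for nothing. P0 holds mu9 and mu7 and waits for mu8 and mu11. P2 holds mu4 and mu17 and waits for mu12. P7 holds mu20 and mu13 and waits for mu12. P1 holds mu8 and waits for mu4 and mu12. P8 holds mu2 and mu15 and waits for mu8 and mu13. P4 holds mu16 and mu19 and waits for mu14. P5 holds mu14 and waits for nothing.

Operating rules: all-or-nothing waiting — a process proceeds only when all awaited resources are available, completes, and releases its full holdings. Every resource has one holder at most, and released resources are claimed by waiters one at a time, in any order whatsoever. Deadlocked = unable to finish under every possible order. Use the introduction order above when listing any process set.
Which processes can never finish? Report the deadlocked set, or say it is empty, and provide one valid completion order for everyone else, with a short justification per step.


The deadlocked set is empty.
Key observation: there is no circular wait here — follow any chain and it reaches a process that is free to run now.
The rest can finish in the order P5, P6, P2, P1, P4, P7, P3, P0, P8.
Walking it through:
  P5: no waits; runs immediately, freeing mu14
  P6: no waits; runs immediately, freeing mu12
  run P2 (all its waits — mu12 — are resolved); releases mu4 and mu17
  run P1 (all its waits — mu4 and mu12 — are resolved); releases mu8
  run P4 (all its waits — mu14 — are resolved); releases mu16 and mu19
  run P7 (all its waits — mu12 — are resolved); releases mu20 and mu13
  P3: no waits; runs immediately, freeing mu11 and mu5
  run P0 (all its waits — mu8 and mu11 — are resolved); releases mu9 and mu7
  run P8 (all its waits — mu8 and mu13 — are resolved); releases mu2 and mu15


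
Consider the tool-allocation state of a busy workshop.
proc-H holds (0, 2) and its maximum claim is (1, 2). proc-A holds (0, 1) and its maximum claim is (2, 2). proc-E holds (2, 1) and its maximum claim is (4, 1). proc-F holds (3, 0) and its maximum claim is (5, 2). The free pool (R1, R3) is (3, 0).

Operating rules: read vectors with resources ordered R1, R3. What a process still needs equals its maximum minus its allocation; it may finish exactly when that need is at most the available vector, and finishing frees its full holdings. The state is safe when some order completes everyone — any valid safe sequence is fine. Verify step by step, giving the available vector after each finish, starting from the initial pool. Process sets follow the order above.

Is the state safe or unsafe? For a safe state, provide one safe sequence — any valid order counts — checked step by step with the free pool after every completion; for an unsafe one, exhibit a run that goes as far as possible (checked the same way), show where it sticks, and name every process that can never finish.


SAFE — a valid safe sequence is proc-H, proc-A, proc-F, proc-E.
Key observation: every step clears its requested resources with room to spare; the minimum clearance is 1, first at proc-A — (2, 1) vs (3, 2) free.
Walking it through:
  pool = (3, 0)
  proc-H needs (1, 0) <= (3, 0) -> finishes; pool += (0, 2) = (3, 2)
  proc-A needs (2, 1) <= (3, 2) -> finishes; pool += (0, 1) = (3, 3)
  proc-F needs (2, 2) <= (3, 3) -> finishes; pool += (3, 0) = (6, 3)
  proc-E needs (2, 0) <= (6, 3) -> finishes; pool += (2, 1) = (8, 4)


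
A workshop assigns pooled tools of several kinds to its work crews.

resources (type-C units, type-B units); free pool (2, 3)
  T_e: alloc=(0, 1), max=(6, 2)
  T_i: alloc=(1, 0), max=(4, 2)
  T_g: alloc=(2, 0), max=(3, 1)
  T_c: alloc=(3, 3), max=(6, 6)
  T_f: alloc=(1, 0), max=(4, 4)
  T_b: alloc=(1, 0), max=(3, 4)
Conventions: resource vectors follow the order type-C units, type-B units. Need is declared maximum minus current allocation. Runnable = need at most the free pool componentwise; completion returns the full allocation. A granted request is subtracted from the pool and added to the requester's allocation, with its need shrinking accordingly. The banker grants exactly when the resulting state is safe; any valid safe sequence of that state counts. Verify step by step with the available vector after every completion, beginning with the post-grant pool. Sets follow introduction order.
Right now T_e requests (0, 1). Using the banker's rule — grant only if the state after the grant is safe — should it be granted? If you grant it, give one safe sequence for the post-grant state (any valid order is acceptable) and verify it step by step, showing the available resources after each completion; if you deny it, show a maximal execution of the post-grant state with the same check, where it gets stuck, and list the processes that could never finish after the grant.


DENY — the pretend-granted state is unsafe.
Key observation: after T_g, T_i the pool peaks at (5, 2), and each blocked process is short somewhere: T_e on type-C units; T_c on type-B units; T_f on type-B units; T_b on type-B units.
After a pretend grant, a maximal execution: T_g, T_i — then nothing else fits. Verifying each step:
  pool = (2, 2)
  T_g needs (1, 1) <= (2, 2) -> finishes; pool += (2, 0) = (4, 2)
  T_i needs (3, 2) <= (4, 2) -> finishes; pool += (1, 0) = (5, 2)
  T_e still needs (6, 0) but only (5, 2) is free — short on type-C units
  T_c still needs (3, 3) but only (5, 2) is free — short on type-B units
  T_f still needs (3, 4) but only (5, 2) is free — short on type-B units
  T_b still needs (2, 4) but only (5, 2) is free — short on type-B units
Had the request been granted, T_e, T_c, T_f and T_b could never finish.


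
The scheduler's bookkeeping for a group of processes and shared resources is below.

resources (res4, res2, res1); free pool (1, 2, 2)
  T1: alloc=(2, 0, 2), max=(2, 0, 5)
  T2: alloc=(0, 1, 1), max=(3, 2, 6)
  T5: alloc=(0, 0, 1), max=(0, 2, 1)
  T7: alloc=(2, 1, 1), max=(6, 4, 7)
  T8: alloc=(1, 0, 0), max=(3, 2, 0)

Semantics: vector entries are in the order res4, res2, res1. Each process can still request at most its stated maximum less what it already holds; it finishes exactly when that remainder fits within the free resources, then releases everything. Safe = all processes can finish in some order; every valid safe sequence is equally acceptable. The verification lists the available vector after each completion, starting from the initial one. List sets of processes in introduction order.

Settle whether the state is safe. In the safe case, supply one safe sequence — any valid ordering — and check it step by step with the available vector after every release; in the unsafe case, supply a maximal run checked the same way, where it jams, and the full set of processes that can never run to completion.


SAFE — a valid safe sequence is T5, T1, T8, T2, T7.
Key observation: the first exact fit in this order is T5 — it needs (0, 2, 0) with (1, 2, 2) free, meeting a requested resource to the last unit.
Verifying each step:
  pool = (1, 2, 2)
  T5 needs (0, 2, 0) <= (1, 2, 2) -> finishes; pool += (0, 0, 1) = (1, 2, 3)
  T1 needs (0, 0, 3) <= (1, 2, 3) -> finishes; pool += (2, 0, 2) = (3, 2, 5)
  T8 needs (2, 2, 0) <= (3, 2, 5) -> finishes; pool += (1, 0, 0) = (4, 2, 5)
  T2 needs (3, 1, 5) <= (4, 2, 5) -> finishes; pool += (0, 1, 1) = (4, 3, 6)
  T7 needs (4, 3, 6) <= (4, 3, 6) -> finishes; pool += (2, 1, 1) = (6, 4, 7)


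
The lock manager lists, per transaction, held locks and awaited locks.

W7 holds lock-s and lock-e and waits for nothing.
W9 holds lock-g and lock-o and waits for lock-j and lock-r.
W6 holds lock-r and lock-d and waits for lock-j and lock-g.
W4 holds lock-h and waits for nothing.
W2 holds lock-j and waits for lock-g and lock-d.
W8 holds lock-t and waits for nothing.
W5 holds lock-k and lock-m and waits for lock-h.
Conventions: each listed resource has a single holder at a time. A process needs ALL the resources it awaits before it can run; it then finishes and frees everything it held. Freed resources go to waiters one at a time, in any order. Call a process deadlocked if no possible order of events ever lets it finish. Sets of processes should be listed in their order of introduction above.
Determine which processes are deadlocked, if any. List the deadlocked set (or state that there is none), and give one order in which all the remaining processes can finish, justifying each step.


Deadlocked: W9, W6 and W2.
Key observation: the wait chain closes on itself along W9 -> W6 -> W9; W2 is caught in further circular waits.
A valid finishing order for the others: W4, W5, W8, W7.
Check, step by step:
  W4 waits on nothing -> runs at once and releases lock-h
  run W5 (all its waits — lock-h — are resolved); releases lock-k and lock-m
  W8 waits on nothing -> runs at once and releases lock-t
  W7 waits on nothing -> runs at once and releases lock-s and lock-e


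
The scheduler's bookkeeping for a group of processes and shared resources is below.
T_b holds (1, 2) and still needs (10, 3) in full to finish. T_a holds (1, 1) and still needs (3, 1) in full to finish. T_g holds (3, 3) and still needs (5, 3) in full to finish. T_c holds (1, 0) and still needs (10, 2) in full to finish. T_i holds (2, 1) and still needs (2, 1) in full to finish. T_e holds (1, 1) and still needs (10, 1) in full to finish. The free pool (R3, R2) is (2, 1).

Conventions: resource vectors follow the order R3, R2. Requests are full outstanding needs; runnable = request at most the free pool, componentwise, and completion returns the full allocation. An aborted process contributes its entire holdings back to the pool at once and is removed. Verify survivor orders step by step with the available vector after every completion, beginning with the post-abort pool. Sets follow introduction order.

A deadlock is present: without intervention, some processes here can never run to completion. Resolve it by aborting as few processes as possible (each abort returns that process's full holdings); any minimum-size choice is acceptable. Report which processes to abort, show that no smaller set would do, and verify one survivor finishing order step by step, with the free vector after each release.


Minimum abort set: T_b and T_e.
Key observation: the deadlocked T_c becomes finishable only because T_b and T_e released (2, 3); it completes at step 4 below.
Why nothing smaller works — every single abort fails: T_b alone leaves T_c blocked (short on R3); T_a alone leaves T_b blocked (short on R3); T_g alone leaves T_b blocked (short on R3); T_c alone leaves T_b blocked (short on R3); T_i alone leaves T_b blocked (short on R3); T_e alone leaves T_b blocked (short on R3).
One survivor order: T_a, T_i, T_g, T_c. Check, step by step (post-abort pool first):
  pool = (4, 4)
  run T_a (needs (3, 1), free (4, 4)); after release of (1, 1) the pool is (5, 5)
  run T_i (needs (2, 1), free (5, 5)); after release of (2, 1) the pool is (7, 6)
  run T_g (needs (5, 3), free (7, 6)); after release of (3, 3) the pool is (10, 9)
  run T_c (needs (10, 2), free (10, 9)); after release of (1, 0) the pool is (11, 9)


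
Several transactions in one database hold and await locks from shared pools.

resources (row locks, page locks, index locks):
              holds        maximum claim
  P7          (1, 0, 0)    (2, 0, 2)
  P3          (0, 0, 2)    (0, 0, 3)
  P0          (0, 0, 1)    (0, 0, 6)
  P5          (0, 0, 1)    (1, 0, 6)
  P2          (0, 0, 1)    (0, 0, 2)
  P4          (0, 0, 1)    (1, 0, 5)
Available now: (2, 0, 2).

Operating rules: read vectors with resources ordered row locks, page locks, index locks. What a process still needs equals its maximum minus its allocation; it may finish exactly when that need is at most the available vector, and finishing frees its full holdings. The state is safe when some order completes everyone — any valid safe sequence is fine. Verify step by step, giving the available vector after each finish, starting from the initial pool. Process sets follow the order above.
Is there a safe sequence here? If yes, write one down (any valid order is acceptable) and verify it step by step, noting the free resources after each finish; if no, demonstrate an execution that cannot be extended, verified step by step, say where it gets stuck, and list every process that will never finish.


The state is SAFE; one workable sequence: P3, P7, P4, P5, P2, P0.
Key observation: reading the order forward, P4 is the first process whose need (1, 0, 4) meets the free pool (3, 0, 4) exactly on a resource it requests.
Verifying each step:
  pool = (2, 0, 2)
  run P3 (needs (0, 0, 1), free (2, 0, 2)); after release of (0, 0, 2) the pool is (2, 0, 4)
  run P7 (needs (1, 0, 2), free (2, 0, 4)); after release of (1, 0, 0) the pool is (3, 0, 4)
  run P4 (needs (1, 0, 4), free (3, 0, 4)); after release of (0, 0, 1) the pool is (3, 0, 5)
  run P5 (needs (1, 0, 5), free (3, 0, 5)); after release of (0, 0, 1) the pool is (3, 0, 6)
  run P2 (needs (0, 0, 1), free (3, 0, 6)); after release of (0, 0, 1) the pool is (3, 0, 7)
  run P0 (needs (0, 0, 5), free (3, 0, 7)); after release of (0, 0, 1) the pool is (3, 0, 8)


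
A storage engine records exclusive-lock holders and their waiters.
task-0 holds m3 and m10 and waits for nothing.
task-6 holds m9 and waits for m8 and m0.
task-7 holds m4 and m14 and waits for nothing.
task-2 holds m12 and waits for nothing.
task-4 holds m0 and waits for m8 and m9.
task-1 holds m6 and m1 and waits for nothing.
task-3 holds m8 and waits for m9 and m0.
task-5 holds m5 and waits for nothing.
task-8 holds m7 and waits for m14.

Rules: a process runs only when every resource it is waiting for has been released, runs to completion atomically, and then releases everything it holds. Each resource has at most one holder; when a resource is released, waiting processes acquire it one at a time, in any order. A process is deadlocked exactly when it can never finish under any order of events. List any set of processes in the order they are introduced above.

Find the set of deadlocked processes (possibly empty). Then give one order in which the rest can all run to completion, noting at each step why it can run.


The deadlocked set is task-6, task-4 and task-3.
Key observation: nobody on the ring task-6 -> task-4 -> task-6 can start until another member finishes, which never happens; task-3 is caught in further circular waits.
One completion order for the rest: task-5, task-1, task-7, task-8, task-0, task-2.
Walking it through:
  task-5: no waits; runs immediately, freeing m5
  task-1: no waits; runs immediately, freeing m6 and m1
  task-7: no waits; runs immediately, freeing m4 and m14
  task-8: everything it awaited (m14) is free; runs, freeing m7
  task-0: no waits; runs immediately, freeing m3 and m10
  task-2: no waits; runs immediately, freeing m12


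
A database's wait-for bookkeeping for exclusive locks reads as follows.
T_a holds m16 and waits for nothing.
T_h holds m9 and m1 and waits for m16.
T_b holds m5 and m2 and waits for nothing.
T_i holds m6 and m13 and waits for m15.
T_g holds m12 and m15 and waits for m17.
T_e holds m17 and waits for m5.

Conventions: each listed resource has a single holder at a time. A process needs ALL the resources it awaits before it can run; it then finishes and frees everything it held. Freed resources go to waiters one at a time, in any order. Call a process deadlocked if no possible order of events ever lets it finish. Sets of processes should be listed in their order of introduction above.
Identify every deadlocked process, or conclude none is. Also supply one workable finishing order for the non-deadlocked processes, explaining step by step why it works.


No process is deadlocked.
Key observation: the wait relation is loop-free; peeling off processes with no waits unwinds the whole state.
The rest can finish in the order T_b, T_e, T_g, T_a, T_h, T_i.
Check, step by step:
  run T_b (it waits on nothing); releases m5 and m2
  T_e waits on m5 — all released -> runs and releases m17
  T_g waits on m17 — all released -> runs and releases m12 and m15
  run T_a (it waits on nothing); releases m16
  T_h waits on m16 — all released -> runs and releases m9 and m1
  T_i waits on m15 — all released -> runs and releases m6 and m13


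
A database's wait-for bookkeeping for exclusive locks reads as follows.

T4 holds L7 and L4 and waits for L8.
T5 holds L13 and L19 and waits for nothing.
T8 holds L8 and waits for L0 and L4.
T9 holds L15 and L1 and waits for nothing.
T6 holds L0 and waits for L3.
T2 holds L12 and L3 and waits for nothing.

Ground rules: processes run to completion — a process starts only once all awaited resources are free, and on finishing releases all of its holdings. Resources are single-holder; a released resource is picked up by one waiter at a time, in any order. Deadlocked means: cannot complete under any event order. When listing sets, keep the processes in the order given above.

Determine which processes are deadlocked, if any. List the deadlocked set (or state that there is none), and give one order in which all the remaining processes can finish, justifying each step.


The deadlocked set is T4 and T8.
Key observation: the wait chain closes on itself along T4 -> T8 -> T4; no other process is dragged down with it.
The rest can finish in the order T2, T9, T6, T5.
Walking it through:
  T2 waits on nothing -> runs at once and releases L12 and L3
  T9 waits on nothing -> runs at once and releases L15 and L1
  T6: everything it awaited (L3) is free; runs, freeing L0
  T5 waits on nothing -> runs at once and releases L13 and L19


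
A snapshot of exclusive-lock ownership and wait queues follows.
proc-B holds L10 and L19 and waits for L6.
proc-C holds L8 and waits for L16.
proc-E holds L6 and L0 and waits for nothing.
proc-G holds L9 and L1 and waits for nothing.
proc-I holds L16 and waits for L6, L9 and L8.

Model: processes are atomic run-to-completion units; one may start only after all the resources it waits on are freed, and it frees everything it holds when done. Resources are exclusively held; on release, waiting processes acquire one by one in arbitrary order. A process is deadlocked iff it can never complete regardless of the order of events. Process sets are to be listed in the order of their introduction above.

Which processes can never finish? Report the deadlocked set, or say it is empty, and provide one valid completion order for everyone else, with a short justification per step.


The deadlocked set is proc-C and proc-I.
Key observation: nobody on the ring proc-C -> proc-I -> proc-C can start until another member finishes, which never happens; no other process is dragged down with it.
The rest can finish in the order proc-G, proc-E, proc-B.
Step-by-step check:
  proc-G waits on nothing -> runs at once and releases L9 and L1
  proc-E waits on nothing -> runs at once and releases L6 and L0
  proc-B: everything it awaited (L6) is free; runs, freeing L10 and L19


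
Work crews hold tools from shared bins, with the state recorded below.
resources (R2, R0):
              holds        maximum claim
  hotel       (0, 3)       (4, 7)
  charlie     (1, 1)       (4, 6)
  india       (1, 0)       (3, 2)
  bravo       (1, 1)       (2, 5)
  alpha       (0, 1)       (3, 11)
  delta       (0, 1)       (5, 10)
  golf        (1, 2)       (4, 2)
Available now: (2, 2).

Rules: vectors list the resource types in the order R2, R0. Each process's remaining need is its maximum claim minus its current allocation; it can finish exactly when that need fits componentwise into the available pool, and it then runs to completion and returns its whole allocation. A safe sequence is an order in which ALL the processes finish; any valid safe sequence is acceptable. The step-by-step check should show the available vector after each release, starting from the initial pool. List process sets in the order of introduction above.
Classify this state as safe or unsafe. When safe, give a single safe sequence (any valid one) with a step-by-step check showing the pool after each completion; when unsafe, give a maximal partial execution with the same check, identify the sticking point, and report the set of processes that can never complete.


SAFE — a valid safe sequence is india, golf, bravo, charlie, hotel, delta, alpha.
Key observation: reading the order forward, india is the first process whose need (2, 2) meets the free pool (2, 2) exactly on a resource it requests.
Check, step by step:
  pool = (2, 2)
  india: need (2, 2) fits (2, 2); releases (1, 0), pool now (3, 2)
  golf: need (3, 0) fits (3, 2); releases (1, 2), pool now (4, 4)
  bravo: need (1, 4) fits (4, 4); releases (1, 1), pool now (5, 5)
  charlie: need (3, 5) fits (5, 5); releases (1, 1), pool now (6, 6)
  hotel: need (4, 4) fits (6, 6); releases (0, 3), pool now (6, 9)
  delta: need (5, 9) fits (6, 9); releases (0, 1), pool now (6, 10)
  alpha: need (3, 10) fits (6, 10); releases (0, 1), pool now (6, 11)


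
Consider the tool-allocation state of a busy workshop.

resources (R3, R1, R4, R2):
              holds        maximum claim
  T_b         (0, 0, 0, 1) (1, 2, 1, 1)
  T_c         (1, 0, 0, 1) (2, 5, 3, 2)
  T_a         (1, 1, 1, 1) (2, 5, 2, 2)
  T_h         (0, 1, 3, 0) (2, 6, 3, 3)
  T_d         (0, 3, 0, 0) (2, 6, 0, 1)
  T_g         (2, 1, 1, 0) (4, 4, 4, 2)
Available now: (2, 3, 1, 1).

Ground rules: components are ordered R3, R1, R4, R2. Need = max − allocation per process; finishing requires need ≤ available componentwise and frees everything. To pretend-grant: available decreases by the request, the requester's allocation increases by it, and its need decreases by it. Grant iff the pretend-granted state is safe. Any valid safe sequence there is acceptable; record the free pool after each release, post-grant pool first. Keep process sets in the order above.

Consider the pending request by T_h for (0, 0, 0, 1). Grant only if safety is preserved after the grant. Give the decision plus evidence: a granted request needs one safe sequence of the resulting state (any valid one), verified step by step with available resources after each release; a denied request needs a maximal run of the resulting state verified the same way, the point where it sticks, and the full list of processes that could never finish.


GRANT — the state after the grant stays safe, e.g. via T_b, T_d, T_a, T_h, T_c, T_g.
Key observation: granting shrinks the pool to (2, 3, 1, 0), yet T_b still fits and the chain goes through.
Verifying the post-grant state step by step:
  pool = (2, 3, 1, 0)
  T_b needs (1, 2, 1, 0) <= (2, 3, 1, 0) -> finishes; pool += (0, 0, 0, 1) = (2, 3, 1, 1)
  T_d needs (2, 3, 0, 1) <= (2, 3, 1, 1) -> finishes; pool += (0, 3, 0, 0) = (2, 6, 1, 1)
  T_a needs (1, 4, 1, 1) <= (2, 6, 1, 1) -> finishes; pool += (1, 1, 1, 1) = (3, 7, 2, 2)
  T_h needs (2, 5, 0, 2) <= (3, 7, 2, 2) -> finishes; pool += (0, 1, 3, 1) = (3, 8, 5, 3)
  T_c needs (1, 5, 3, 1) <= (3, 8, 5, 3) -> finishes; pool += (1, 0, 0, 1) = (4, 8, 5, 4)
  T_g needs (2, 3, 3, 2) <= (4, 8, 5, 4) -> finishes; pool += (2, 1, 1, 0) = (6, 9, 6, 4)


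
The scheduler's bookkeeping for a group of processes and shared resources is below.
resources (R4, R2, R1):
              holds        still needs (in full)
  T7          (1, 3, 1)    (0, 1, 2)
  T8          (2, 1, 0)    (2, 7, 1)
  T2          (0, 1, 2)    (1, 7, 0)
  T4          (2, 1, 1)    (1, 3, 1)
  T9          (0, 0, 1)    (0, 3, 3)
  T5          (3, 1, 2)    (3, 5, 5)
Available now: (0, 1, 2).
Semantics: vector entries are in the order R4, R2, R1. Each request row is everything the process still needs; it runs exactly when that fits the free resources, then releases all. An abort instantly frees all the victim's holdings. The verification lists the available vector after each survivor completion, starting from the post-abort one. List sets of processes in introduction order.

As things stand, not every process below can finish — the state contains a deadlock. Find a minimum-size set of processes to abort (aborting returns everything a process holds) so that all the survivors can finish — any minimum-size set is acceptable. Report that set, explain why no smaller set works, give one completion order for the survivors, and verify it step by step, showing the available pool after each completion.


The answer: abort T2.
Key observation: the returned (0, 1, 2) from T2 is what brings T8 — unrunnable before, under any order — into play at step 5.
Why nothing smaller works: aborting no one leaves the state deadlocked as given.
The survivors complete as T7, T4, T5, T9, T8. Check, step by step (starting from the post-abort pool):
  pool = (0, 2, 4)
  T7 needs (0, 1, 2) <= (0, 2, 4) -> finishes; pool += (1, 3, 1) = (1, 5, 5)
  T4 needs (1, 3, 1) <= (1, 5, 5) -> finishes; pool += (2, 1, 1) = (3, 6, 6)
  T5 needs (3, 5, 5) <= (3, 6, 6) -> finishes; pool += (3, 1, 2) = (6, 7, 8)
  T9 needs (0, 3, 3) <= (6, 7, 8) -> finishes; pool += (0, 0, 1) = (6, 7, 9)
  T8 needs (2, 7, 1) <= (6, 7, 9) -> finishes; pool += (2, 1, 0) = (8, 8, 9)
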